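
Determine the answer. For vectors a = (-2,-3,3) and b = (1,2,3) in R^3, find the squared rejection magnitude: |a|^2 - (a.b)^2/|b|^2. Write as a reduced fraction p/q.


|a|^2 = (-2)^2 + (-3)^2 + 3^2 = 22
|b|^2 = 1^2 + 2^2 + 3^2 = 14
a . b = (-2)*1 + (-3)*2 + 3*3 = 1
(a.b)^2 = 1^2 = 1
|rej|^2 = 22 - 1/14
= (308 - 1)/14
= 307/14
In lowest terms: 307/14


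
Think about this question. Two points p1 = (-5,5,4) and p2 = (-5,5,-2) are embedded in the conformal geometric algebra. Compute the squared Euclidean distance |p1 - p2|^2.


p1 - p2 = (0, 0, 6)
|p1 - p2|^2 = 0^2 + 0^2 + 6^2
= 0 + 0 + 36
= 36


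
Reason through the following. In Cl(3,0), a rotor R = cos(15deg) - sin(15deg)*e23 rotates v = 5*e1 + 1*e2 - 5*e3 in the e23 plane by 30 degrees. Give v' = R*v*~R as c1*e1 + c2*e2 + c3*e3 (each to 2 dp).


Rotor R = cos(15deg) - sin(15deg)*e23
Rotation angle theta = 2 * 15 = 30 degrees in the e23 plane (e2 -> e3).
The component perpendicular to the plane (e1) is invariant: v'_1 = v1 = 5.00
cos(30deg) = 0.8660, sin(30deg) = 0.5000
v'_2 = v2*cos(theta) - v3*sin(theta) = 1*0.8660 - (-5)*0.5000 = 3.37
v'_3 = v2*sin(theta) + v3*cos(theta) = 1*0.5000 + (-5)*0.8660 = -3.83
v' = 5.00*e1 + 3.37*e2 - 3.83*e3


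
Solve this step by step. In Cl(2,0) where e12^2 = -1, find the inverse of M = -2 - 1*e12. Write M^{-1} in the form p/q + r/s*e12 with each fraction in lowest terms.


M = -2 - 1*e12, where e12^2 = -1.
Since M commutes with its reverse ~M = a - b*e12, M * ~M = a^2 - b^2*e12^2 = a^2 + b^2.
So M^{-1} = ~M / (a^2 + b^2) = (a - b*e12)/(a^2 + b^2).
a^2 + b^2 = 4 + 1 = 5
Scalar part = -2/5 = -2/5
Bivector coeff = 1/5 = 1/5
M^{-1} = -2/5 + 1/5*e12


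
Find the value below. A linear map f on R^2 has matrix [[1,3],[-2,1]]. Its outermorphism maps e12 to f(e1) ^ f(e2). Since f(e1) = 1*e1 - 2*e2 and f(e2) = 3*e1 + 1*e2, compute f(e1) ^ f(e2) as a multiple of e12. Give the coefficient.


The outermorphism of a linear map f sends e1^e2 to f(e1)^f(e2).
f(e1) = 1*e1 - 2*e2
f(e2) = 3*e1 + 1*e2
f(e1) ^ f(e2) = (1*e1 - 2*e2) ^ (3*e1 + 1*e2)
= 1*1*e12 + (-2)*3*e21
= (1 - (-6))*e12
= 7*e12
Coefficient = 7


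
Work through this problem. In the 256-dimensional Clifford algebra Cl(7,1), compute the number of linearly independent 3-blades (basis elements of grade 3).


Number of grade-k basis blades in Cl(p,q) with n = p + q is C(n, k).
n = 7 + 1 = 8
C(8, 3) = 8! / (3! * 5!)
= 40320 / (6 * 120)
= 56


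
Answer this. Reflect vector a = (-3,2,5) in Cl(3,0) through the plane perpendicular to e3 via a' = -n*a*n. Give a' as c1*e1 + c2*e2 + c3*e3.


Reflection formula: a' = -n*a*n, with n = e3 (unit vector, n^2 = 1).
For reflection through hyperplane perp to e3:
The component along e3 flips sign, others stay.
a = (-3, 2, 5)
a' = (-3, 2, -5)
a' = -3*e1 + 2*e2 - 5*e3


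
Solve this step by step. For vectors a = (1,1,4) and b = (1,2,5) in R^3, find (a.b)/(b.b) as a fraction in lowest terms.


Projection coefficient = (a . b) / (b . b)
a . b = 1*1 + 1*2 + 4*5
= 1 + 2 + 20 = 23
b . b = 1^2 + 2^2 + 5^2
= 1 + 4 + 25 = 30
Coefficient = 23/30
In lowest terms: 23/30


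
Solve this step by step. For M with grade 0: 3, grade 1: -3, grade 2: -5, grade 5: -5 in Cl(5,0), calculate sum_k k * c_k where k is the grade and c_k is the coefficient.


Grade-weighted sum = sum of grade_k * coefficient_k
0*3 = 0
1*(-3) = -3
2*(-5) = -10
5*(-5) = -25
Total = 0 + (-3) + (-10) + (-25) = -38


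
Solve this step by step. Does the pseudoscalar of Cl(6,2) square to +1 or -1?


The pseudoscalar I = e1...e_n (product of all n generators) of Cl(p,q) satisfies I^2 = (-1)^(q + n(n-1)/2).
p = 6, q = 2, n = p + q = 8
n(n-1)/2 = 8 * 7 / 2 = 28
Exponent = q + n(n-1)/2 = 2 + 28 = 30
I^2 = (-1)^30 = +1


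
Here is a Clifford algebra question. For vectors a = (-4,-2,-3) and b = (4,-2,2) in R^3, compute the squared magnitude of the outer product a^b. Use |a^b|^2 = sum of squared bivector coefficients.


a wedge b = (a1*b2 - a2*b1)*e12 + (a1*b3 - a3*b1)*e13 + (a2*b3 - a3*b2)*e23
e12 coeff: (-4)*(-2) - (-2)*4 = 8 - (-8) = 16
e13 coeff: (-4)*2 - (-3)*4 = -8 - (-12) = 4
e23 coeff: (-2)*2 - (-3)*(-2) = -4 - 6 = -10
|a wedge b|^2 = 16^2 + 4^2 + (-10)^2
= 256 + 16 + 100
= 372


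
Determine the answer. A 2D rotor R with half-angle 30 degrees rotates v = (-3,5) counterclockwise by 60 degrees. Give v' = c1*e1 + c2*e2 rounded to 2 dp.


Rotor R = cos(30deg) - sin(30deg)*e12
Rotation angle theta = 2 * 30 = 60 degrees
v' = R*v*~R rotates v by theta.
cos(60deg) = 0.5000, sin(60deg) = 0.8660
v'_1 = -3*cos(60deg) - 5*sin(60deg)
= -3*0.5000 - 5*0.8660
= -5.83
v'_2 = -3*sin(60deg) + 5*cos(60deg)
= -3*0.8660 + 5*0.5000
= -0.10
v' = -5.83*e1 - 0.10*e2


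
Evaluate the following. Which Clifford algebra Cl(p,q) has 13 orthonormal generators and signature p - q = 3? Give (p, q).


We need p + q = 13 and p - q = 3.
Adding: 2p = 13 + 3 = 16, so p = 8.
Then q = 13 - 8 = 5.
(p, q) = (8, 5)


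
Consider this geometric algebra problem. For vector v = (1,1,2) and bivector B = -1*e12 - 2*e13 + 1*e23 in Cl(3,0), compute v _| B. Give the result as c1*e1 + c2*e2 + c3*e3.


Left contraction v _| B = <vB>_1 (grade-1 part of the geometric product vB).
Using e1_|e12 = e2, e2_|e12 = -e1, e1_|e13 = e3, e3_|e13 = -e1, e2_|e23 = e3, e3_|e23 = -e2:
e1 coeff: -v2*b12 - v3*b13 = -(1)*(-1) - (2)*(-2) = 5
e2 coeff: v1*b12 - v3*b23 = (1)*(-1) - (2)*(1) = -3
e3 coeff: v1*b13 + v2*b23 = (1)*(-2) + (1)*(1) = -1
v _| B = 5*e1 - 3*e2 - 1*e3


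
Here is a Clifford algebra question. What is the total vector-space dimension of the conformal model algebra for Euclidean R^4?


The conformal model of R^4 uses Cl(5,1): the 4 Euclidean generators plus two extra orthogonal generators e+ (e+^2 = +1) and e- (e-^2 = -1), from which the null vectors e0, einf are built.
Number of generators m = 4 + 2 = 6.
dim Cl(p,q) = 2^m = 2^6 = 64


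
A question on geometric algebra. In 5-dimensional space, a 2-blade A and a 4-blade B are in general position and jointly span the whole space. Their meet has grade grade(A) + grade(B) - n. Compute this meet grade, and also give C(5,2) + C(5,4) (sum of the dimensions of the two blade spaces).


Meet grade = grade(A) + grade(B) - n
= 2 + 4 - 5 = 1
C(5,2) = 10
C(5,4) = 5
dim_A + dim_B = 10 + 5 = 15


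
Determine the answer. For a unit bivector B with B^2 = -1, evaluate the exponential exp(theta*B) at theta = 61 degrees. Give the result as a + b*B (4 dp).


For a unit bivector B with B^2 = -1, the exponential series gives
e^(theta*B) = cos(theta) + sin(theta)*B (the GA analogue of Euler's formula).
theta = 61 degrees = 1.064651 rad
cos(61 deg) = 0.4848
sin(61 deg) = 0.8746
exp(theta*B) = 0.4848 + 0.8746*B


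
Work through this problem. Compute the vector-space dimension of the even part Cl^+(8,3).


Even subalgebra dimension = 2^(n-1)
n = 8 + 3 = 11
2^(11 - 1) = 2^10 = 1024
Verification: sum of C(11,k) for even k = 1 + 55 + 330 + 462 + 165 + 11 = 1024
Result = 1024


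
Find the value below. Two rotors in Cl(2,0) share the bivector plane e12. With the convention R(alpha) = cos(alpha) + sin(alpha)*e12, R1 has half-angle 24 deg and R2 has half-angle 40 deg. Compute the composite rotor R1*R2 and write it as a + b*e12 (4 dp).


Same-plane rotors commute and their half-angles add:
R1*R2 = cos(a1 + a2) + sin(a1 + a2)*e12.
a1 + a2 = 24 + 40 = 64 deg
cos(64 deg) = 0.4384
sin(64 deg) = 0.8988
R1*R2 = 0.4384 + 0.8988*e12


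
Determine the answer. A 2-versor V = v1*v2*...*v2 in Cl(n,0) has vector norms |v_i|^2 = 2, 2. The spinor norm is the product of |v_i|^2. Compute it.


Spinor norm N(V) = |v1|^2 * |v2|^2 * ... * |v2|^2
= 2 * 2
Running product: 2, 4
N(V) = 4


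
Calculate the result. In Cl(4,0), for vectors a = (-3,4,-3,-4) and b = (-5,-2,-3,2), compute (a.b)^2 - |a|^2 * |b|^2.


a . b = (-3)*(-5) + 4*(-2) + (-3)*(-3) + (-4)*2
= 15 + (-8) + 9 + (-8) = 8
|a|^2 = (-3)^2 + 4^2 + (-3)^2 + (-4)^2 = 50
|b|^2 = (-5)^2 + (-2)^2 + (-3)^2 + 2^2 = 42
(a.b)^2 = 8^2 = 64
|a|^2 * |b|^2 = 50 * 42 = 2100
Result = 64 - 2100 = -2036


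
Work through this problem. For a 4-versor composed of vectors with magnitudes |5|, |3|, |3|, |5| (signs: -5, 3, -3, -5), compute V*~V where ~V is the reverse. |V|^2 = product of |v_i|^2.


Each vector v_i has |v_i|^2 = s_i^2
Squared scales: (-5)^2 = 25, 3^2 = 9, (-3)^2 = 9, (-5)^2 = 25
|V|^2 = 25 * 9 * 9 * 25
= 50625


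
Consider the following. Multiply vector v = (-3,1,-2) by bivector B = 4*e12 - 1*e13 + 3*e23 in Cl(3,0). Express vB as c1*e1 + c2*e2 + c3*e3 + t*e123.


vB has grade-1 (vector) and grade-3 (trivector) parts: vB = (v _| B) + (v ^ B).
Vector part <vB>_1:
  e1: -v2*b12 - v3*b13 = -(1)*(4) - (-2)*(-1) = -6
  e2: v1*b12 - v3*b23 = (-3)*(4) - (-2)*(3) = -6
  e3: v1*b13 + v2*b23 = (-3)*(-1) + (1)*(3) = 6
Trivector part <vB>_3:
  e123: v1*b23 - v2*b13 + v3*b12 = (-3)*(3) - (1)*(-1) + (-2)*(4) = -16
vB = -6*e1 - 6*e2 + 6*e3 - 16*e123


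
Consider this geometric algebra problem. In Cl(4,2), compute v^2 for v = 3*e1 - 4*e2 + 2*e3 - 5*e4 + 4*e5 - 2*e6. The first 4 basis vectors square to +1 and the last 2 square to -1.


v^2 = sum of c_i^2 * e_i^2
Positive signature terms (e_i^2 = +1): 3^2 + (-4)^2 + 2^2 + (-5)^2 = 54
Negative signature terms (e_j^2 = -1): 4^2 + (-2)^2 = 20
v^2 = 54 - 20 = 34


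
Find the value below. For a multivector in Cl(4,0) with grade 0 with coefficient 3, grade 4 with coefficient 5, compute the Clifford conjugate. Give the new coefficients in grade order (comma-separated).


Clifford conjugate sign for grade k: (-1)^(k(k+1)/2)
Grade 0: (-1)^(0*1/2) = (-1)^0 = 1, coeff 3 -> 3
Grade 4: (-1)^(4*5/2) = (-1)^10 = 1, coeff 5 -> 5
Conjugated coefficients: 3, 5


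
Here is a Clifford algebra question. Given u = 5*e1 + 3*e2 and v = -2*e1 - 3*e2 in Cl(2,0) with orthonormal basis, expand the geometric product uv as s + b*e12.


Expand: (5*e1 + 3*e2)(-2*e1 - 3*e2)
= 5*(-2)*e1e1 + 5*(-3)*e1e2 + 3*(-2)*e2e1 + 3*(-3)*e2e2
Using e1^2 = e2^2 = 1, e2e1 = -e1e2:
Scalar part s = 5*(-2) + 3*(-3) = -10 + (-9) = -19
Bivector part b = 5*(-3) - 3*(-2) = -15 - (-6) = -9
uv = -19 - 9*e12


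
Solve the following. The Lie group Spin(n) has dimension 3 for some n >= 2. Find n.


dim Spin(n) = dim so(n) = n(n-1)/2.
Solve n(n-1)/2 = 3, i.e. n^2 - n - 6 = 0.
Discriminant = 1 + 8*3 = 25
n = (1 + sqrt(25))/2 = (1 + 5)/2 = 3


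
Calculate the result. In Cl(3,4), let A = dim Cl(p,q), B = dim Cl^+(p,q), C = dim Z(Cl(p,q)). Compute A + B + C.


n = 3 + 4 = 7
Total dim = 2^7 = 128
Even subalgebra dim = 2^6 = 64
n is odd, so center dim = 2
Sum = 128 + 64 + 2 = 194


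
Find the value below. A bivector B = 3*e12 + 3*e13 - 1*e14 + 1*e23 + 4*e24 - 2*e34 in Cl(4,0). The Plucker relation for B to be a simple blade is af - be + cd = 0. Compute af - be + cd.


Plucker relation: af - be + cd
a*f = 3*(-2) = -6
b*e = 3*4 = 12
c*d = (-1)*1 = -1
af - be + cd = -6 - 12 + (-1)
= -19


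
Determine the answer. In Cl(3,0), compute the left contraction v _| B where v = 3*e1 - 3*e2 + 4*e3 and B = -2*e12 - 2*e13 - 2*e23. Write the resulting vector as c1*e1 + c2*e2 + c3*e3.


Left contraction v _| B = <vB>_1 (grade-1 part of the geometric product vB).
Using e1_|e12 = e2, e2_|e12 = -e1, e1_|e13 = e3, e3_|e13 = -e1, e2_|e23 = e3, e3_|e23 = -e2:
e1 coeff: -v2*b12 - v3*b13 = -(-3)*(-2) - (4)*(-2) = 2
e2 coeff: v1*b12 - v3*b23 = (3)*(-2) - (4)*(-2) = 2
e3 coeff: v1*b13 + v2*b23 = (3)*(-2) + (-3)*(-2) = 0
v _| B = 2*e1 + 2*e2 + 0*e3


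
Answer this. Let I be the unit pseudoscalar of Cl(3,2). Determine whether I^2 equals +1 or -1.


The pseudoscalar I = e1...e_n (product of all n generators) of Cl(p,q) satisfies I^2 = (-1)^(q + n(n-1)/2).
p = 3, q = 2, n = p + q = 5
n(n-1)/2 = 5 * 4 / 2 = 10
Exponent = q + n(n-1)/2 = 2 + 10 = 12
I^2 = (-1)^12 = +1


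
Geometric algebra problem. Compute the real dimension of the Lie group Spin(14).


Spin(n) double-covers SO(n); both have Lie algebra so(n) of dimension n(n-1)/2.
n = 14
n(n-1) = 14 * 13 = 182
dim Spin(14) = 182/2 = 91


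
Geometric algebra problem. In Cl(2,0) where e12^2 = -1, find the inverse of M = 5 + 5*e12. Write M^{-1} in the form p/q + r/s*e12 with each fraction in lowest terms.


M = 5 + 5*e12, where e12^2 = -1.
Since M commutes with its reverse ~M = a - b*e12, M * ~M = a^2 - b^2*e12^2 = a^2 + b^2.
So M^{-1} = ~M / (a^2 + b^2) = (a - b*e12)/(a^2 + b^2).
a^2 + b^2 = 25 + 25 = 50
Scalar part = 5/50 = 1/10
Bivector coeff = -5/50 = -1/10
M^{-1} = 1/10 - 1/10*e12


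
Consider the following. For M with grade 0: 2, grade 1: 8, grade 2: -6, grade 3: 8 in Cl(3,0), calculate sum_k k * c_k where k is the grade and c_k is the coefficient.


Grade-weighted sum = sum of grade_k * coefficient_k
0*2 = 0
1*8 = 8
2*(-6) = -12
3*8 = 24
Total = 0 + 8 + (-12) + 24 = 20


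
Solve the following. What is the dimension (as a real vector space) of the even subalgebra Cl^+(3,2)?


Even subalgebra dimension = 2^(n-1)
n = 3 + 2 = 5
2^(5 - 1) = 2^4 = 16
Verification: sum of C(5,k) for even k = 1 + 10 + 5 = 16
Result = 16


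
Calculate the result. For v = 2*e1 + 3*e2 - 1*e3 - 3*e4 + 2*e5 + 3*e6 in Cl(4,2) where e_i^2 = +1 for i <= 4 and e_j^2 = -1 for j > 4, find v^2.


v^2 = sum of c_i^2 * e_i^2
Positive signature terms (e_i^2 = +1): 2^2 + 3^2 + (-1)^2 + (-3)^2 = 23
Negative signature terms (e_j^2 = -1): 2^2 + 3^2 = 13
v^2 = 23 - 13 = 10


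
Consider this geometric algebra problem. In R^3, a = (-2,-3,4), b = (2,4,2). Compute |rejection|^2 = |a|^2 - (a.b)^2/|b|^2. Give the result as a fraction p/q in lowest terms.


|a|^2 = (-2)^2 + (-3)^2 + 4^2 = 29
|b|^2 = 2^2 + 4^2 + 2^2 = 24
a . b = (-2)*2 + (-3)*4 + 4*2 = -8
(a.b)^2 = (-8)^2 = 64
|rej|^2 = 29 - 64/24
= (696 - 64)/24
= 632/24
In lowest terms: 79/3


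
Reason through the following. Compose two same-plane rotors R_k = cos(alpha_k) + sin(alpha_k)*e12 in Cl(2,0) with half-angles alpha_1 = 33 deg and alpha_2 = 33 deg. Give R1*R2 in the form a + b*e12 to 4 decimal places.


Same-plane rotors commute and their half-angles add:
R1*R2 = cos(a1 + a2) + sin(a1 + a2)*e12.
a1 + a2 = 33 + 33 = 66 deg
cos(66 deg) = 0.4067
sin(66 deg) = 0.9135
R1*R2 = 0.4067 + 0.9135*e12


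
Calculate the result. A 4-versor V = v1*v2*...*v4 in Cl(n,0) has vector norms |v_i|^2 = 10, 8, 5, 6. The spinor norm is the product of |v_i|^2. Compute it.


Spinor norm N(V) = |v1|^2 * |v2|^2 * ... * |v4|^2
= 10 * 8 * 5 * 6
Running product: 10, 80, 400, 2400
N(V) = 2400


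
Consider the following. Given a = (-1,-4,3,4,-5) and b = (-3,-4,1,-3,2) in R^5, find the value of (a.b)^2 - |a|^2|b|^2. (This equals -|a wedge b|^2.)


a . b = (-1)*(-3) + (-4)*(-4) + 3*1 + 4*(-3) + (-5)*2
= 3 + 16 + 3 + (-12) + (-10) = 0
|a|^2 = (-1)^2 + (-4)^2 + 3^2 + 4^2 + (-5)^2 = 67
|b|^2 = (-3)^2 + (-4)^2 + 1^2 + (-3)^2 + 2^2 = 39
(a.b)^2 = 0^2 = 0
|a|^2 * |b|^2 = 67 * 39 = 2613
Result = 0 - 2613 = -2613


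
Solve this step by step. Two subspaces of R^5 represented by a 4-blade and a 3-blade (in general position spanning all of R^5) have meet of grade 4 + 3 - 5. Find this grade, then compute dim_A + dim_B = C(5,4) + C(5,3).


Meet grade = grade(A) + grade(B) - n
= 4 + 3 - 5 = 2
C(5,4) = 5
C(5,3) = 10
dim_A + dim_B = 5 + 10 = 15


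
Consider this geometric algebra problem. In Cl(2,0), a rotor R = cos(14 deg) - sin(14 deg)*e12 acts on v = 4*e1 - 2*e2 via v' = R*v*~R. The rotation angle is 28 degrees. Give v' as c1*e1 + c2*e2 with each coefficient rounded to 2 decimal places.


Rotor R = cos(14deg) - sin(14deg)*e12
Rotation angle theta = 2 * 14 = 28 degrees
v' = R*v*~R rotates v by theta.
cos(28deg) = 0.8829, sin(28deg) = 0.4695
v'_1 = 4*cos(28deg) - (-2)*sin(28deg)
= 4*0.8829 - (-2)*0.4695
= 4.47
v'_2 = 4*sin(28deg) + (-2)*cos(28deg)
= 4*0.4695 + (-2)*0.8829
= 0.11
v' = 4.47*e1 + 0.11*e2


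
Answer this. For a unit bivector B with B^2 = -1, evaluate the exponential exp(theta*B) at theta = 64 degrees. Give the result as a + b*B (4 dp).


For a unit bivector B with B^2 = -1, the exponential series gives
e^(theta*B) = cos(theta) + sin(theta)*B (the GA analogue of Euler's formula).
theta = 64 degrees = 1.117011 rad
cos(64 deg) = 0.4384
sin(64 deg) = 0.8988
exp(theta*B) = 0.4384 + 0.8988*B


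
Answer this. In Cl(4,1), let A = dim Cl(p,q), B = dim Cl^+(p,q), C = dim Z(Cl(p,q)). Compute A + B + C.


n = 4 + 1 = 5
Total dim = 2^5 = 32
Even subalgebra dim = 2^4 = 16
n is odd, so center dim = 2
Sum = 32 + 16 + 2 = 50


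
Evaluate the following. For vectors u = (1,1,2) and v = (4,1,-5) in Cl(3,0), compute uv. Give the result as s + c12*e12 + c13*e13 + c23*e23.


In Cl(3,0): e_i^2 = 1, e_ie_j = -e_je_i for i != j.
Scalar part = u . v = 1*4 + 1*1 + 2*(-5)
= 4 + 1 + (-10) = -5
e12 coeff = 1*1 - 1*4 = 1 - 4 = -3
e13 coeff = 1*(-5) - 2*4 = -5 - 8 = -13
e23 coeff = 1*(-5) - 2*1 = -5 - 2 = -7
uv = -5 - 3*e12 - 13*e13 - 7*e23


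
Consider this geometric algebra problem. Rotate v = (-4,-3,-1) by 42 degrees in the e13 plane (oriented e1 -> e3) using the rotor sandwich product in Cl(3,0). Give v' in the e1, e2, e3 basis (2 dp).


Rotor R = cos(21deg) - sin(21deg)*e13
Rotation angle theta = 2 * 21 = 42 degrees in the e13 plane (e1 -> e3).
The component perpendicular to the plane (e2) is invariant: v'_2 = v2 = -3.00
cos(42deg) = 0.7431, sin(42deg) = 0.6691
v'_1 = v1*cos(theta) - v3*sin(theta) = -4*0.7431 - (-1)*0.6691 = -2.30
v'_3 = v1*sin(theta) + v3*cos(theta) = -4*0.6691 + (-1)*0.7431 = -3.42
v' = -2.30*e1 - 3.00*e2 - 3.42*e3


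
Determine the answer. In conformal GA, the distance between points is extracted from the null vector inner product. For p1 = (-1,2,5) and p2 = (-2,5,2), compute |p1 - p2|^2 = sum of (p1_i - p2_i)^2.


p1 - p2 = (1, -3, 3)
|p1 - p2|^2 = 1^2 + (-3)^2 + 3^2
= 1 + 9 + 9
= 19


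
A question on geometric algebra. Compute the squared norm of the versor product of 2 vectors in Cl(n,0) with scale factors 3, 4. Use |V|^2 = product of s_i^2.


Each vector v_i has |v_i|^2 = s_i^2
Squared scales: 3^2 = 9, 4^2 = 16
|V|^2 = 9 * 16
= 144


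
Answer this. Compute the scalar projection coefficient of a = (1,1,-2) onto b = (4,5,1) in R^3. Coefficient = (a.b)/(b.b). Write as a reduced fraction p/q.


Projection coefficient = (a . b) / (b . b)
a . b = 1*4 + 1*5 + (-2)*1
= 4 + 5 + (-2) = 7
b . b = 4^2 + 5^2 + 1^2
= 16 + 25 + 1 = 42
Coefficient = 7/42
In lowest terms: 1/6


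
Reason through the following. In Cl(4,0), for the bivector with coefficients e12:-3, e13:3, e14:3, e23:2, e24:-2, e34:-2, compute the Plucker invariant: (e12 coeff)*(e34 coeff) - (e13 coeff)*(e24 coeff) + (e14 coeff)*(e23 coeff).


Plucker relation: af - be + cd
a*f = (-3)*(-2) = 6
b*e = 3*(-2) = -6
c*d = 3*2 = 6
af - be + cd = 6 - (-6) + 6
= 18


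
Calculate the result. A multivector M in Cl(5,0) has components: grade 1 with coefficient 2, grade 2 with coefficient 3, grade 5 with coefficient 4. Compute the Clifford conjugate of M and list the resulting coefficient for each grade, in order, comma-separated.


Clifford conjugate sign for grade k: (-1)^(k(k+1)/2)
Grade 1: (-1)^(1*2/2) = (-1)^1 = -1, coeff 2 -> -2
Grade 2: (-1)^(2*3/2) = (-1)^3 = -1, coeff 3 -> -3
Grade 5: (-1)^(5*6/2) = (-1)^15 = -1, coeff 4 -> -4
Conjugated coefficients: -2, -3, -4


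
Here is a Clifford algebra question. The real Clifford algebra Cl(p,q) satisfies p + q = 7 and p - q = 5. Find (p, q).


We need p + q = 7 and p - q = 5.
Adding: 2p = 7 + 5 = 12, so p = 6.
Then q = 7 - 6 = 1.
(p, q) = (6, 1)


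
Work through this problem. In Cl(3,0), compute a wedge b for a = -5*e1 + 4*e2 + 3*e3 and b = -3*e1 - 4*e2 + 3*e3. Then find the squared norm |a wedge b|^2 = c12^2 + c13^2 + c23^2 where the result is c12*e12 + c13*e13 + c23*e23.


a wedge b = (a1*b2 - a2*b1)*e12 + (a1*b3 - a3*b1)*e13 + (a2*b3 - a3*b2)*e23
e12 coeff: (-5)*(-4) - 4*(-3) = 20 - (-12) = 32
e13 coeff: (-5)*3 - 3*(-3) = -15 - (-9) = -6
e23 coeff: 4*3 - 3*(-4) = 12 - (-12) = 24
|a wedge b|^2 = 32^2 + (-6)^2 + 24^2
= 1024 + 36 + 576
= 1636


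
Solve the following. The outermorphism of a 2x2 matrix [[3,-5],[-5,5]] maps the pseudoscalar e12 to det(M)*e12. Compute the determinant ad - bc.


The outermorphism of a linear map f sends e1^e2 to f(e1)^f(e2).
f(e1) = 3*e1 - 5*e2
f(e2) = -5*e1 + 5*e2
f(e1) ^ f(e2) = (3*e1 - 5*e2) ^ (-5*e1 + 5*e2)
= 3*5*e12 + (-5)*(-5)*e21
= (15 - 25)*e12
= -10*e12
Coefficient = -10


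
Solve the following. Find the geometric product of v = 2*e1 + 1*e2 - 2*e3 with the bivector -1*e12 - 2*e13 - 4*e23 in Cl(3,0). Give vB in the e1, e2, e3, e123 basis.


vB has grade-1 (vector) and grade-3 (trivector) parts: vB = (v _| B) + (v ^ B).
Vector part <vB>_1:
  e1: -v2*b12 - v3*b13 = -(1)*(-1) - (-2)*(-2) = -3
  e2: v1*b12 - v3*b23 = (2)*(-1) - (-2)*(-4) = -10
  e3: v1*b13 + v2*b23 = (2)*(-2) + (1)*(-4) = -8
Trivector part <vB>_3:
  e123: v1*b23 - v2*b13 + v3*b12 = (2)*(-4) - (1)*(-2) + (-2)*(-1) = -4
vB = -3*e1 - 10*e2 - 8*e3 - 4*e123


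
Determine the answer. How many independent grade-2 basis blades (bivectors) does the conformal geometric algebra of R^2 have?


The conformal model of R^2 uses Cl(3,1) with m = 2 + 2 = 4 generators.
Number of grade-2 blades = C(m, 2) = C(4, 2)
= 4*3/2 = 6


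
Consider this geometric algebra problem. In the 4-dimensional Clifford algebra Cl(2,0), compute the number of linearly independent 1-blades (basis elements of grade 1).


Number of grade-k basis blades in Cl(p,q) with n = p + q is C(n, k).
n = 2 + 0 = 2
C(2, 1) = 2! / (1! * 1!)
= 2 / (1 * 1)
= 2


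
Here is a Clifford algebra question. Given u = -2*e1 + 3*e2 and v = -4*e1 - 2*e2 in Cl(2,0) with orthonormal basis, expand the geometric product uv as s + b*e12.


Expand: (-2*e1 + 3*e2)(-4*e1 - 2*e2)
= (-2)*(-4)*e1e1 + (-2)*(-2)*e1e2 + 3*(-4)*e2e1 + 3*(-2)*e2e2
Using e1^2 = e2^2 = 1, e2e1 = -e1e2:
Scalar part s = (-2)*(-4) + 3*(-2) = 8 + (-6) = 2
Bivector part b = (-2)*(-2) - 3*(-4) = 4 - (-12) = 16
uv = 2 + 16*e12


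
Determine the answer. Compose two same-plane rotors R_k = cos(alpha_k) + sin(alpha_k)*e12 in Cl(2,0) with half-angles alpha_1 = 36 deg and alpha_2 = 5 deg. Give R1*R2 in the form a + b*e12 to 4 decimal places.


Same-plane rotors commute and their half-angles add:
R1*R2 = cos(a1 + a2) + sin(a1 + a2)*e12.
a1 + a2 = 36 + 5 = 41 deg
cos(41 deg) = 0.7547
sin(41 deg) = 0.6561
R1*R2 = 0.7547 + 0.6561*e12


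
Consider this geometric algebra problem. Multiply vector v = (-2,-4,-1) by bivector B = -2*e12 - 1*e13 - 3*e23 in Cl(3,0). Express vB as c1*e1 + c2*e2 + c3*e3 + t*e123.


vB has grade-1 (vector) and grade-3 (trivector) parts: vB = (v _| B) + (v ^ B).
Vector part <vB>_1:
  e1: -v2*b12 - v3*b13 = -(-4)*(-2) - (-1)*(-1) = -9
  e2: v1*b12 - v3*b23 = (-2)*(-2) - (-1)*(-3) = 1
  e3: v1*b13 + v2*b23 = (-2)*(-1) + (-4)*(-3) = 14
Trivector part <vB>_3:
  e123: v1*b23 - v2*b13 + v3*b12 = (-2)*(-3) - (-4)*(-1) + (-1)*(-2) = 4
vB = -9*e1 + 1*e2 + 14*e3 + 4*e123


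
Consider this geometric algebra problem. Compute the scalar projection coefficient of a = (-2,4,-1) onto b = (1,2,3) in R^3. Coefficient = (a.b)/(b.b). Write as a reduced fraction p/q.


Projection coefficient = (a . b) / (b . b)
a . b = (-2)*1 + 4*2 + (-1)*3
= -2 + 8 + (-3) = 3
b . b = 1^2 + 2^2 + 3^2
= 1 + 4 + 9 = 14
Coefficient = 3/14
In lowest terms: 3/14


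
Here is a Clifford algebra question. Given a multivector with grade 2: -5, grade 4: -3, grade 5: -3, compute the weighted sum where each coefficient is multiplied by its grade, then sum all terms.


Grade-weighted sum = sum of grade_k * coefficient_k
2*(-5) = -10
4*(-3) = -12
5*(-3) = -15
Total = -10 + (-12) + (-15) = -37


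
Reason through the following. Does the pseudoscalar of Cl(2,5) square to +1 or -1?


The pseudoscalar I = e1...e_n (product of all n generators) of Cl(p,q) satisfies I^2 = (-1)^(q + n(n-1)/2).
p = 2, q = 5, n = p + q = 7
n(n-1)/2 = 7 * 6 / 2 = 21
Exponent = q + n(n-1)/2 = 5 + 21 = 26
I^2 = (-1)^26 = +1


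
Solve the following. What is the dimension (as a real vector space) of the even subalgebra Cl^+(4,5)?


Even subalgebra dimension = 2^(n-1)
n = 4 + 5 = 9
2^(9 - 1) = 2^8 = 256
Verification: sum of C(9,k) for even k = 1 + 36 + 126 + 84 + 9 = 256
Result = 256


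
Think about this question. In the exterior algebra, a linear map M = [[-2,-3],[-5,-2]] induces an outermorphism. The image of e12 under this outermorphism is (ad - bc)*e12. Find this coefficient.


The outermorphism of a linear map f sends e1^e2 to f(e1)^f(e2).
f(e1) = -2*e1 - 5*e2
f(e2) = -3*e1 - 2*e2
f(e1) ^ f(e2) = (-2*e1 - 5*e2) ^ (-3*e1 - 2*e2)
= (-2)*(-2)*e12 + (-5)*(-3)*e21
= (4 - 15)*e12
= -11*e12
Coefficient = -11


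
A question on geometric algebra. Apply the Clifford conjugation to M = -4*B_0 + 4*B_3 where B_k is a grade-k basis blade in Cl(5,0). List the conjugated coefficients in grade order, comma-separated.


Clifford conjugate sign for grade k: (-1)^(k(k+1)/2)
Grade 0: (-1)^(0*1/2) = (-1)^0 = 1, coeff -4 -> -4
Grade 3: (-1)^(3*4/2) = (-1)^6 = 1, coeff 4 -> 4
Conjugated coefficients: -4, 4


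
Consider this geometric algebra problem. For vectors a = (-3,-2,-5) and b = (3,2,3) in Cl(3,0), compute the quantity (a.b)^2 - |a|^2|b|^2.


a . b = (-3)*3 + (-2)*2 + (-5)*3
= -9 + (-4) + (-15) = -28
|a|^2 = (-3)^2 + (-2)^2 + (-5)^2 = 38
|b|^2 = 3^2 + 2^2 + 3^2 = 22
(a.b)^2 = (-28)^2 = 784
|a|^2 * |b|^2 = 38 * 22 = 836
Result = 784 - 836 = -52


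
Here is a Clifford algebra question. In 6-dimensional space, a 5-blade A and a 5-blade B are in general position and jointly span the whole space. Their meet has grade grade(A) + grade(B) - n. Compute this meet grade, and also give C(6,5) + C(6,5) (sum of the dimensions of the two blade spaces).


Meet grade = grade(A) + grade(B) - n
= 5 + 5 - 6 = 4
C(6,5) = 6
C(6,5) = 6
dim_A + dim_B = 6 + 6 = 12


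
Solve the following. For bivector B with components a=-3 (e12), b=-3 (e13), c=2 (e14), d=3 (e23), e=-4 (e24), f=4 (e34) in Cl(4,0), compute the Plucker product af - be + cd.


Plucker relation: af - be + cd
a*f = (-3)*4 = -12
b*e = (-3)*(-4) = 12
c*d = 2*3 = 6
af - be + cd = -12 - 12 + 6
= -18


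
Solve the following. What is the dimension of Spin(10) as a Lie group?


Spin(n) double-covers SO(n); both have Lie algebra so(n) of dimension n(n-1)/2.
n = 10
n(n-1) = 10 * 9 = 90
dim Spin(10) = 90/2 = 45


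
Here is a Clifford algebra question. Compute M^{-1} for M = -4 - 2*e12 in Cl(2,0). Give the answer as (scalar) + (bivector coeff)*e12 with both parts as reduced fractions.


M = -4 - 2*e12, where e12^2 = -1.
Since M commutes with its reverse ~M = a - b*e12, M * ~M = a^2 - b^2*e12^2 = a^2 + b^2.
So M^{-1} = ~M / (a^2 + b^2) = (a - b*e12)/(a^2 + b^2).
a^2 + b^2 = 16 + 4 = 20
Scalar part = -4/20 = -1/5
Bivector coeff = 2/20 = 1/10
M^{-1} = -1/5 + 1/10*e12


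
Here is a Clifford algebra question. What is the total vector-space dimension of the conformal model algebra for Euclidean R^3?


The conformal model of R^3 uses Cl(4,1): the 3 Euclidean generators plus two extra orthogonal generators e+ (e+^2 = +1) and e- (e-^2 = -1), from which the null vectors e0, einf are built.
Number of generators m = 3 + 2 = 5.
dim Cl(p,q) = 2^m = 2^5 = 32


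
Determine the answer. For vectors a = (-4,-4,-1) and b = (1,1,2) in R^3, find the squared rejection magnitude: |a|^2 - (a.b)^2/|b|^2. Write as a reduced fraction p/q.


|a|^2 = (-4)^2 + (-4)^2 + (-1)^2 = 33
|b|^2 = 1^2 + 1^2 + 2^2 = 6
a . b = (-4)*1 + (-4)*1 + (-1)*2 = -10
(a.b)^2 = (-10)^2 = 100
|rej|^2 = 33 - 100/6
= (198 - 100)/6
= 98/6
In lowest terms: 49/3


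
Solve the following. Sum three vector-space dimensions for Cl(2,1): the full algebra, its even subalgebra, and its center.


n = 2 + 1 = 3
Total dim = 2^3 = 8
Even subalgebra dim = 2^2 = 4
n is odd, so center dim = 2
Sum = 8 + 4 + 2 = 14


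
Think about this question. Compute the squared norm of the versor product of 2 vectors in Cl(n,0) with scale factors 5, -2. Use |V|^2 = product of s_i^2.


Each vector v_i has |v_i|^2 = s_i^2
Squared scales: 5^2 = 25, (-2)^2 = 4
|V|^2 = 25 * 4
= 100


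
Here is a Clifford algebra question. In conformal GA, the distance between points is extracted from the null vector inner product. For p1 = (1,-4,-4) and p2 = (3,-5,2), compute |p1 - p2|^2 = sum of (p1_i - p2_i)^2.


p1 - p2 = (-2, 1, -6)
|p1 - p2|^2 = (-2)^2 + 1^2 + (-6)^2
= 4 + 1 + 36
= 41


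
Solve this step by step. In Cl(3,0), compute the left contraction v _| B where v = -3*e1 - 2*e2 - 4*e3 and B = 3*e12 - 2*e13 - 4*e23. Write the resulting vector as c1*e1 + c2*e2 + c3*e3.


Left contraction v _| B = <vB>_1 (grade-1 part of the geometric product vB).
Using e1_|e12 = e2, e2_|e12 = -e1, e1_|e13 = e3, e3_|e13 = -e1, e2_|e23 = e3, e3_|e23 = -e2:
e1 coeff: -v2*b12 - v3*b13 = -(-2)*(3) - (-4)*(-2) = -2
e2 coeff: v1*b12 - v3*b23 = (-3)*(3) - (-4)*(-4) = -25
e3 coeff: v1*b13 + v2*b23 = (-3)*(-2) + (-2)*(-4) = 14
v _| B = -2*e1 - 25*e2 + 14*e3


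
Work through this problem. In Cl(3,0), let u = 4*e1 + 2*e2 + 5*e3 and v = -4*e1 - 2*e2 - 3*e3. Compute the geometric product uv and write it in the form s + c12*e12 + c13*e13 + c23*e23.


In Cl(3,0): e_i^2 = 1, e_ie_j = -e_je_i for i != j.
Scalar part = u . v = 4*(-4) + 2*(-2) + 5*(-3)
= -16 + (-4) + (-15) = -35
e12 coeff = 4*(-2) - 2*(-4) = -8 - (-8) = 0
e13 coeff = 4*(-3) - 5*(-4) = -12 - (-20) = 8
e23 coeff = 2*(-3) - 5*(-2) = -6 - (-10) = 4
uv = -35 + 0*e12 + 8*e13 + 4*e23


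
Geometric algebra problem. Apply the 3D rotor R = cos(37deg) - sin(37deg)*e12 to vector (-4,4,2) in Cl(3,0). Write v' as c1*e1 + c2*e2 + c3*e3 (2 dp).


Rotor R = cos(37deg) - sin(37deg)*e12
Rotation angle theta = 2 * 37 = 74 degrees in the e12 plane (e1 -> e2).
The component perpendicular to the plane (e3) is invariant: v'_3 = v3 = 2.00
cos(74deg) = 0.2756, sin(74deg) = 0.9613
v'_1 = v1*cos(theta) - v2*sin(theta) = -4*0.2756 - 4*0.9613 = -4.95
v'_2 = v1*sin(theta) + v2*cos(theta) = -4*0.9613 + 4*0.2756 = -2.74
v' = -4.95*e1 - 2.74*e2 + 2.00*e3


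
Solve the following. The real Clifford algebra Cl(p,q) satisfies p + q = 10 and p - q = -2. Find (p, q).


We need p + q = 10 and p - q = -2.
Adding: 2p = 10 + (-2) = 8, so p = 4.
Then q = 10 - 4 = 6.
(p, q) = (4, 6)


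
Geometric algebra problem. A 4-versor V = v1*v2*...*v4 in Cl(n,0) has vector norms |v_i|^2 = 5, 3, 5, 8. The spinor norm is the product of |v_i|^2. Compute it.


Spinor norm N(V) = |v1|^2 * |v2|^2 * ... * |v4|^2
= 5 * 3 * 5 * 8
Running product: 5, 15, 75, 600
N(V) = 600


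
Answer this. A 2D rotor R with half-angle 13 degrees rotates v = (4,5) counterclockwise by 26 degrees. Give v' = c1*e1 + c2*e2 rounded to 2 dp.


Rotor R = cos(13deg) - sin(13deg)*e12
Rotation angle theta = 2 * 13 = 26 degrees
v' = R*v*~R rotates v by theta.
cos(26deg) = 0.8988, sin(26deg) = 0.4384
v'_1 = 4*cos(26deg) - 5*sin(26deg)
= 4*0.8988 - 5*0.4384
= 1.40
v'_2 = 4*sin(26deg) + 5*cos(26deg)
= 4*0.4384 + 5*0.8988
= 6.25
v' = 1.40*e1 + 6.25*e2


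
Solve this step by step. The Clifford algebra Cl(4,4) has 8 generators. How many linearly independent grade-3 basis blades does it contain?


Number of grade-k basis blades in Cl(p,q) with n = p + q is C(n, k).
n = 4 + 4 = 8
C(8, 3) = 8! / (3! * 5!)
= 40320 / (6 * 120)
= 56


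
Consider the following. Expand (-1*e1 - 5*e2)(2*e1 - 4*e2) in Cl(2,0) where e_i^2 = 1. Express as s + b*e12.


Expand: (-1*e1 - 5*e2)(2*e1 - 4*e2)
= (-1)*2*e1e1 + (-1)*(-4)*e1e2 + (-5)*2*e2e1 + (-5)*(-4)*e2e2
Using e1^2 = e2^2 = 1, e2e1 = -e1e2:
Scalar part s = (-1)*2 + (-5)*(-4) = -2 + 20 = 18
Bivector part b = (-1)*(-4) - (-5)*2 = 4 - (-10) = 14
uv = 18 + 14*e12


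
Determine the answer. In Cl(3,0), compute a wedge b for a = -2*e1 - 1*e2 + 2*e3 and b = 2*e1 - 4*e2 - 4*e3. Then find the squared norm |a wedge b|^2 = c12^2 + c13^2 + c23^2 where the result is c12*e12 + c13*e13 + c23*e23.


a wedge b = (a1*b2 - a2*b1)*e12 + (a1*b3 - a3*b1)*e13 + (a2*b3 - a3*b2)*e23
e12 coeff: (-2)*(-4) - (-1)*2 = 8 - (-2) = 10
e13 coeff: (-2)*(-4) - 2*2 = 8 - 4 = 4
e23 coeff: (-1)*(-4) - 2*(-4) = 4 - (-8) = 12
|a wedge b|^2 = 10^2 + 4^2 + 12^2
= 100 + 16 + 144
= 260


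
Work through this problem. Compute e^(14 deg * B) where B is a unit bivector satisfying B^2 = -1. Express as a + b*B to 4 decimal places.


For a unit bivector B with B^2 = -1, the exponential series gives
e^(theta*B) = cos(theta) + sin(theta)*B (the GA analogue of Euler's formula).
theta = 14 degrees = 0.244346 rad
cos(14 deg) = 0.9703
sin(14 deg) = 0.2419
exp(theta*B) = 0.9703 + 0.2419*B


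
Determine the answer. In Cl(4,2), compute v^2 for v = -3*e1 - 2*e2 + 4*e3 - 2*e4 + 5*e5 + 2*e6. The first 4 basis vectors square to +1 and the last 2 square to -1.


v^2 = sum of c_i^2 * e_i^2
Positive signature terms (e_i^2 = +1): (-3)^2 + (-2)^2 + 4^2 + (-2)^2 = 33
Negative signature terms (e_j^2 = -1): 5^2 + 2^2 = 29
v^2 = 33 - 29 = 4


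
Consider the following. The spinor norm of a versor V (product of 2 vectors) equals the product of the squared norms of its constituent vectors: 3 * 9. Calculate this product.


Spinor norm N(V) = |v1|^2 * |v2|^2 * ... * |v2|^2
= 3 * 9
Running product: 3, 27
N(V) = 27


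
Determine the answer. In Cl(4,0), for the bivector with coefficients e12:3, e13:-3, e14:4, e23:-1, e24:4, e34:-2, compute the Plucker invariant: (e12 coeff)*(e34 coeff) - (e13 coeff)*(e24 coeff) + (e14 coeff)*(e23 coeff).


Plucker relation: af - be + cd
a*f = 3*(-2) = -6
b*e = (-3)*4 = -12
c*d = 4*(-1) = -4
af - be + cd = -6 - (-12) + (-4)
= 2


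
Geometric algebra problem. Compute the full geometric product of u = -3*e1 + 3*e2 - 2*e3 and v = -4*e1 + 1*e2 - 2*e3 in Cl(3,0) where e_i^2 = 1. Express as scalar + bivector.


In Cl(3,0): e_i^2 = 1, e_ie_j = -e_je_i for i != j.
Scalar part = u . v = (-3)*(-4) + 3*1 + (-2)*(-2)
= 12 + 3 + 4 = 19
e12 coeff = (-3)*1 - 3*(-4) = -3 - (-12) = 9
e13 coeff = (-3)*(-2) - (-2)*(-4) = 6 - 8 = -2
e23 coeff = 3*(-2) - (-2)*1 = -6 - (-2) = -4
uv = 19 + 9*e12 - 2*e13 - 4*e23


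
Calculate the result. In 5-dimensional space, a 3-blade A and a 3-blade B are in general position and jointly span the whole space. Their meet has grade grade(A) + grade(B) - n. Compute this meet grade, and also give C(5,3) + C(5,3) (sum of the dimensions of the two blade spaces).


Meet grade = grade(A) + grade(B) - n
= 3 + 3 - 5 = 1
C(5,3) = 10
C(5,3) = 10
dim_A + dim_B = 10 + 10 = 20


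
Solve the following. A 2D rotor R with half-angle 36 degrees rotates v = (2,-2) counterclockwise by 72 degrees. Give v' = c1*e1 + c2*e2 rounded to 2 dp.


Rotor R = cos(36deg) - sin(36deg)*e12
Rotation angle theta = 2 * 36 = 72 degrees
v' = R*v*~R rotates v by theta.
cos(72deg) = 0.3090, sin(72deg) = 0.9511
v'_1 = 2*cos(72deg) - (-2)*sin(72deg)
= 2*0.3090 - (-2)*0.9511
= 2.52
v'_2 = 2*sin(72deg) + (-2)*cos(72deg)
= 2*0.9511 + (-2)*0.3090
= 1.28
v' = 2.52*e1 + 1.28*e2


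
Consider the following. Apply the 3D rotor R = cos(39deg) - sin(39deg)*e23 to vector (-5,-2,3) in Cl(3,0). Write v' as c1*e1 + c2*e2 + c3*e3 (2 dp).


Rotor R = cos(39deg) - sin(39deg)*e23
Rotation angle theta = 2 * 39 = 78 degrees in the e23 plane (e2 -> e3).
The component perpendicular to the plane (e1) is invariant: v'_1 = v1 = -5.00
cos(78deg) = 0.2079, sin(78deg) = 0.9781
v'_2 = v2*cos(theta) - v3*sin(theta) = -2*0.2079 - 3*0.9781 = -3.35
v'_3 = v2*sin(theta) + v3*cos(theta) = -2*0.9781 + 3*0.2079 = -1.33
v' = -5.00*e1 - 3.35*e2 - 1.33*e3


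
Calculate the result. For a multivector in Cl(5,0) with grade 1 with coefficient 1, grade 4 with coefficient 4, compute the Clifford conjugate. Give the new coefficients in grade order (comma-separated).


Clifford conjugate sign for grade k: (-1)^(k(k+1)/2)
Grade 1: (-1)^(1*2/2) = (-1)^1 = -1, coeff 1 -> -1
Grade 4: (-1)^(4*5/2) = (-1)^10 = 1, coeff 4 -> 4
Conjugated coefficients: -1, 4


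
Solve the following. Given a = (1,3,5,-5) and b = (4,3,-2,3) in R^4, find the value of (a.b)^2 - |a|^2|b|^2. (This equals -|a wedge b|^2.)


a . b = 1*4 + 3*3 + 5*(-2) + (-5)*3
= 4 + 9 + (-10) + (-15) = -12
|a|^2 = 1^2 + 3^2 + 5^2 + (-5)^2 = 60
|b|^2 = 4^2 + 3^2 + (-2)^2 + 3^2 = 38
(a.b)^2 = (-12)^2 = 144
|a|^2 * |b|^2 = 60 * 38 = 2280
Result = 144 - 2280 = -2136


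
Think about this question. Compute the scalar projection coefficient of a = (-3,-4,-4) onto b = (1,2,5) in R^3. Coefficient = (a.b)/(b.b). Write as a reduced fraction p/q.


Projection coefficient = (a . b) / (b . b)
a . b = (-3)*1 + (-4)*2 + (-4)*5
= -3 + (-8) + (-20) = -31
b . b = 1^2 + 2^2 + 5^2
= 1 + 4 + 25 = 30
Coefficient = -31/30
In lowest terms: -31/30


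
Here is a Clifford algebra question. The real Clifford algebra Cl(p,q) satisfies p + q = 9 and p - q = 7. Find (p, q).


We need p + q = 9 and p - q = 7.
Adding: 2p = 9 + 7 = 16, so p = 8.
Then q = 9 - 8 = 1.
(p, q) = (8, 1)


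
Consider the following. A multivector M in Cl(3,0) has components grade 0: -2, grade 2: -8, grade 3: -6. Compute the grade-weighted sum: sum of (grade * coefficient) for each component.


Grade-weighted sum = sum of grade_k * coefficient_k
0*(-2) = 0
2*(-8) = -16
3*(-6) = -18
Total = 0 + (-16) + (-18) = -34


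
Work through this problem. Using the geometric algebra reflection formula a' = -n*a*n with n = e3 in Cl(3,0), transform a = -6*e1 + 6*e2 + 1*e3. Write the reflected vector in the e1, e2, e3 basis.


Reflection formula: a' = -n*a*n, with n = e3 (unit vector, n^2 = 1).
For reflection through hyperplane perp to e3:
The component along e3 flips sign, others stay.
a = (-6, 6, 1)
a' = (-6, 6, -1)
a' = -6*e1 + 6*e2 - 1*e3


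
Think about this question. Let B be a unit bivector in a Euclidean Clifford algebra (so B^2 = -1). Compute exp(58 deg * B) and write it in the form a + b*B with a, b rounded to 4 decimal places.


For a unit bivector B with B^2 = -1, the exponential series gives
e^(theta*B) = cos(theta) + sin(theta)*B (the GA analogue of Euler's formula).
theta = 58 degrees = 1.012291 rad
cos(58 deg) = 0.5299
sin(58 deg) = 0.8480
exp(theta*B) = 0.5299 + 0.8480*B


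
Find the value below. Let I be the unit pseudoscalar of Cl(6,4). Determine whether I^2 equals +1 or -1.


The pseudoscalar I = e1...e_n (product of all n generators) of Cl(p,q) satisfies I^2 = (-1)^(q + n(n-1)/2).
p = 6, q = 4, n = p + q = 10
n(n-1)/2 = 10 * 9 / 2 = 45
Exponent = q + n(n-1)/2 = 4 + 45 = 49
I^2 = (-1)^49 = -1


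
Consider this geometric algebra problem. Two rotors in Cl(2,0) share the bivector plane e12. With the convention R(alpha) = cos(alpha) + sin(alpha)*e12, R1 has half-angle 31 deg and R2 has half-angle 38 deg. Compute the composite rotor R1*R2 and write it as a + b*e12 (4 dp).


Same-plane rotors commute and their half-angles add:
R1*R2 = cos(a1 + a2) + sin(a1 + a2)*e12.
a1 + a2 = 31 + 38 = 69 deg
cos(69 deg) = 0.3584
sin(69 deg) = 0.9336
R1*R2 = 0.3584 + 0.9336*e12


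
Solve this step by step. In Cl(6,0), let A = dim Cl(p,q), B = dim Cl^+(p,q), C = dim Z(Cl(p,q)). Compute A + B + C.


n = 6 + 0 = 6
Total dim = 2^6 = 64
Even subalgebra dim = 2^5 = 32
n is even, so center dim = 1
Sum = 64 + 32 + 1 = 97


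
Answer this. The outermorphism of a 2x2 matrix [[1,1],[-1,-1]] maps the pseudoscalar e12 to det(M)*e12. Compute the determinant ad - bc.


The outermorphism of a linear map f sends e1^e2 to f(e1)^f(e2).
f(e1) = 1*e1 - 1*e2
f(e2) = 1*e1 - 1*e2
f(e1) ^ f(e2) = (1*e1 - 1*e2) ^ (1*e1 - 1*e2)
= 1*(-1)*e12 + (-1)*1*e21
= (-1 - (-1))*e12
= 0*e12
Coefficient = 0


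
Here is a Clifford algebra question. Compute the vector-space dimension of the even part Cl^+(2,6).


Even subalgebra dimension = 2^(n-1)
n = 2 + 6 = 8
2^(8 - 1) = 2^7 = 128
Verification: sum of C(8,k) for even k = 1 + 28 + 70 + 28 + 1 = 128
Result = 128


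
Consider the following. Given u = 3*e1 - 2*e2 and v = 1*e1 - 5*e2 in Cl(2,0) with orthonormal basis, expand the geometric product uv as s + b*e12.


Expand: (3*e1 - 2*e2)(1*e1 - 5*e2)
= 3*1*e1e1 + 3*(-5)*e1e2 + (-2)*1*e2e1 + (-2)*(-5)*e2e2
Using e1^2 = e2^2 = 1, e2e1 = -e1e2:
Scalar part s = 3*1 + (-2)*(-5) = 3 + 10 = 13
Bivector part b = 3*(-5) - (-2)*1 = -15 - (-2) = -13
uv = 13 - 13*e12


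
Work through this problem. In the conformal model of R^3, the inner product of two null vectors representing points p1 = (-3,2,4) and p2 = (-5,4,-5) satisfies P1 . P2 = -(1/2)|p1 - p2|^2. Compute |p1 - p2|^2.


p1 - p2 = (2, -2, 9)
|p1 - p2|^2 = 2^2 + (-2)^2 + 9^2
= 4 + 4 + 81
= 89
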